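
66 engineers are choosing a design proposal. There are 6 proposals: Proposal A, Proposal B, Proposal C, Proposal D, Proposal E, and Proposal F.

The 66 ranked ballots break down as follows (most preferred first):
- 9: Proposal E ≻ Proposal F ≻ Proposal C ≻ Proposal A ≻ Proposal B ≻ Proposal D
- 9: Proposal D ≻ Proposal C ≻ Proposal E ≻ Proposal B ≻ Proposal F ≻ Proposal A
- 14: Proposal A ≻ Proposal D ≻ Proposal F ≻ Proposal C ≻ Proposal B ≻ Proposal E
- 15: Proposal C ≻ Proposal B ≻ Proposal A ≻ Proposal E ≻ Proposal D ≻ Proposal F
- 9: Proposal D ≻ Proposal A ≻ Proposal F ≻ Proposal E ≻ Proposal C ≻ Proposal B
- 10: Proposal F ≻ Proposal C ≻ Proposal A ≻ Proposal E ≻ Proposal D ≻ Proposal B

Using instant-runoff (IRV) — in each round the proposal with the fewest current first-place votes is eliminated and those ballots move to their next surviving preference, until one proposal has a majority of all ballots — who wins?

Proposal D

Round 1: Proposal A 14, Proposal B 0, Proposal C 15, Proposal D 18, Proposal E 9, Proposal F 10. Proposal B eliminated.
Round 2: Proposal A 14, Proposal C 15, Proposal D 18, Proposal E 9, Proposal F 10. Proposal E eliminated.
Round 3: Proposal A 14, Proposal C 15, Proposal D 18, Proposal F 19. Proposal A eliminated.
Round 4: Proposal C 15, Proposal D 32, Proposal F 19. Proposal C eliminated.
Round 5: Proposal D 47, Proposal F 19. Proposal D has a majority (≥34).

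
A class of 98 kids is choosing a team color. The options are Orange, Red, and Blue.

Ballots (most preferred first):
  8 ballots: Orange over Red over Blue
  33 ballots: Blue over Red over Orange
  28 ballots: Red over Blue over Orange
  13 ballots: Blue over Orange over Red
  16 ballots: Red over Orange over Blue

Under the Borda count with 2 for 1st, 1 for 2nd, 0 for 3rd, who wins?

Red

Orange: 8×2 + 33×0 + 28×0 + 13×1 + 16×1 = 45
Red: 8×1 + 33×1 + 28×2 + 13×0 + 16×2 = 129
Blue: 8×0 + 33×2 + 28×1 + 13×2 + 16×0 = 120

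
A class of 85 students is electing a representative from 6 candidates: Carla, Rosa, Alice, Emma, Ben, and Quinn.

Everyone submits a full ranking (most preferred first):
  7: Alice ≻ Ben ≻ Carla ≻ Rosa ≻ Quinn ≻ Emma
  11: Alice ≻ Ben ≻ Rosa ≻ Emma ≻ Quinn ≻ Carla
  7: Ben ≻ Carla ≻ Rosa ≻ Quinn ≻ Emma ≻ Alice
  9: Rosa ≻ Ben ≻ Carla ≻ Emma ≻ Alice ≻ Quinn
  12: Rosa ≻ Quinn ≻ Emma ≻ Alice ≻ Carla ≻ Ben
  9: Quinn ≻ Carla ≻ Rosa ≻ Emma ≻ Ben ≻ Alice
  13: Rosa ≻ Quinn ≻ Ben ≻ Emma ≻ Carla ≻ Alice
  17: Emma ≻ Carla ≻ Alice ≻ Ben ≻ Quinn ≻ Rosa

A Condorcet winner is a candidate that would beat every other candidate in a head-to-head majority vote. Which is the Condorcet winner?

Rosa vs Carla: 45–40
Rosa vs Alice: 50–35
Rosa vs Emma: 68–17
Rosa vs Ben: 43–42
Rosa vs Quinn: 59–26
Rosa beats every other candidate.

Rosa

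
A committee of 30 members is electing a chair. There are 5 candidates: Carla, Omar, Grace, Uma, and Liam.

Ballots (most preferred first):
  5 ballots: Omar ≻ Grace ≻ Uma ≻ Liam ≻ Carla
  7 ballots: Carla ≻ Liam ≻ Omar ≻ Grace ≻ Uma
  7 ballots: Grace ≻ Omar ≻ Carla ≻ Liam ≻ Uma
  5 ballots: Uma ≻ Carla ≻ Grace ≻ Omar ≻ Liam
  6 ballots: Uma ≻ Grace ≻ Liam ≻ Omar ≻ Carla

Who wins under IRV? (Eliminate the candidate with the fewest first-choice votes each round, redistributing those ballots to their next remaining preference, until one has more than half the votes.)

Grace

Round 1: Carla 7, Omar 5, Grace 7, Uma 11, Liam 0. Liam eliminated.
Round 2: Carla 7, Omar 5, Grace 7, Uma 11. Omar eliminated.
Round 3: Carla 7, Grace 12, Uma 11. Carla eliminated.
Round 4: Grace 19, Uma 11. Grace has a majority (≥16).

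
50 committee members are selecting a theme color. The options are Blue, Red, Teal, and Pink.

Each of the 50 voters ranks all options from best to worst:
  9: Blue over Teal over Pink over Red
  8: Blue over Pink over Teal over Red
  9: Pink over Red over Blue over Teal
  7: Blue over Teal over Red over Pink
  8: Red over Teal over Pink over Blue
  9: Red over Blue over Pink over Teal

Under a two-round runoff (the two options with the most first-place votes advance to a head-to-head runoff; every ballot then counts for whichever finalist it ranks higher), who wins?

Red

Round 1 first-place votes: Blue 24, Red 17, Teal 0, Pink 9. Blue and Red advance.
Runoff: Blue is ranked above Red on 24 ballots, Red above Blue on 26.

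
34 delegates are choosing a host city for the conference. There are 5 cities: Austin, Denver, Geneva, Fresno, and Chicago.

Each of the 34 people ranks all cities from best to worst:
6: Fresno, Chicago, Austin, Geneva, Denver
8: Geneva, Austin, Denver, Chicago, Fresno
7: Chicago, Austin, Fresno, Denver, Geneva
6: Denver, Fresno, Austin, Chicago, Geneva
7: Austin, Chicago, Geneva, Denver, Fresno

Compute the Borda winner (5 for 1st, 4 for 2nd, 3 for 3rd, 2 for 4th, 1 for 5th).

Austin

Austin: 6×3 + 8×4 + 7×4 + 6×3 + 7×5 = 131
Denver: 6×1 + 8×3 + 7×2 + 6×5 + 7×2 = 88
Geneva: 6×2 + 8×5 + 7×1 + 6×1 + 7×3 = 86
Fresno: 6×5 + 8×1 + 7×3 + 6×4 + 7×1 = 90
Chicago: 6×4 + 8×2 + 7×5 + 6×2 + 7×4 = 115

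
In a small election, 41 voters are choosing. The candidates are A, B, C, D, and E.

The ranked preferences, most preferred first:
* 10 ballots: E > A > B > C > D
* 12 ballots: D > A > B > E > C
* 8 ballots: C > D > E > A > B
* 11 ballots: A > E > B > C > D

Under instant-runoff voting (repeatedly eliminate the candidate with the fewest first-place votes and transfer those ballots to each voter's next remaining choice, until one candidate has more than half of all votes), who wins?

Round 1: A 11, B 0, C 8, D 12, E 10. B eliminated.
Round 2: A 11, C 8, D 12, E 10. C eliminated.
Round 3: A 11, D 20, E 10. E eliminated.
Round 4: A 21, D 20. A has a majority (≥21).

A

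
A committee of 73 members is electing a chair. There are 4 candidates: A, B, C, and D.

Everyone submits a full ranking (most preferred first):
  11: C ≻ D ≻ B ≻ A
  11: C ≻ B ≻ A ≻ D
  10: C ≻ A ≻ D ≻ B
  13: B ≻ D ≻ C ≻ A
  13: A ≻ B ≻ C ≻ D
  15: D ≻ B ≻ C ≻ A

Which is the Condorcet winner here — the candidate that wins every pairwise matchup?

B

B vs A: 50–23
B vs C: 41–32
B vs D: 37–36
B beats every other candidate.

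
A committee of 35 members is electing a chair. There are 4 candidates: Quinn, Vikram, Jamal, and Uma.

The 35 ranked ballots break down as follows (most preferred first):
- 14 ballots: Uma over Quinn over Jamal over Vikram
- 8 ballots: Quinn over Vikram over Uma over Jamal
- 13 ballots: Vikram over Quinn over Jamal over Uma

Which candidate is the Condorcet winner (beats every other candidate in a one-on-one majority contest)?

Quinn vs Vikram: 22–13
Quinn vs Jamal: 35–0
Quinn vs Uma: 21–14
Quinn beats every other candidate.

Quinn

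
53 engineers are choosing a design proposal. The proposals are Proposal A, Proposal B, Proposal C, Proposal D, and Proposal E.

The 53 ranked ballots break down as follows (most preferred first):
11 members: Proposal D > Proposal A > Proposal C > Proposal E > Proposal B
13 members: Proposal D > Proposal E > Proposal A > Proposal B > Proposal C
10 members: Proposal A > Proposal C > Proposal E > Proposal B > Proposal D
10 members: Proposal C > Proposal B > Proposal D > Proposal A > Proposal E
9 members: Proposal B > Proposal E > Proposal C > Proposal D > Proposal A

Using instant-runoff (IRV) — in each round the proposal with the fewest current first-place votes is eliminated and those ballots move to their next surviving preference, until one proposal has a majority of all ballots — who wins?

Proposal C

Round 1: Proposal A 10, Proposal B 9, Proposal C 10, Proposal D 24, Proposal E 0. Proposal E eliminated.
Round 2: Proposal A 10, Proposal B 9, Proposal C 10, Proposal D 24. Proposal B eliminated.
Round 3: Proposal A 10, Proposal C 19, Proposal D 24. Proposal A eliminated.
Round 4: Proposal C 29, Proposal D 24. Proposal C has a majority (≥27).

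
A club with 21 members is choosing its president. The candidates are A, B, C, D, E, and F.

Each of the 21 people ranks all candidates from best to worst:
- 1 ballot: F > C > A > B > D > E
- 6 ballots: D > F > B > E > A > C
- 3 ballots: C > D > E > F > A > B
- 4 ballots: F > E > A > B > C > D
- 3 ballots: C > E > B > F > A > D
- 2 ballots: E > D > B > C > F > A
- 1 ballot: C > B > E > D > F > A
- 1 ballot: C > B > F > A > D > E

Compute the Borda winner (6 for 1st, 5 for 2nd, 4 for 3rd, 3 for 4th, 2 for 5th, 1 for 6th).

F

A: 1×4 + 6×2 + 3×2 + 4×4 + 3×2 + 2×1 + 1×1 + 1×3 = 50
B: 1×3 + 6×4 + 3×1 + 4×3 + 3×4 + 2×4 + 1×5 + 1×5 = 72
C: 1×5 + 6×1 + 3×6 + 4×2 + 3×6 + 2×3 + 1×6 + 1×6 = 73
D: 1×2 + 6×6 + 3×5 + 4×1 + 3×1 + 2×5 + 1×3 + 1×2 = 75
E: 1×1 + 6×3 + 3×4 + 4×5 + 3×5 + 2×6 + 1×4 + 1×1 = 83
F: 1×6 + 6×5 + 3×3 + 4×6 + 3×3 + 2×2 + 1×2 + 1×4 = 88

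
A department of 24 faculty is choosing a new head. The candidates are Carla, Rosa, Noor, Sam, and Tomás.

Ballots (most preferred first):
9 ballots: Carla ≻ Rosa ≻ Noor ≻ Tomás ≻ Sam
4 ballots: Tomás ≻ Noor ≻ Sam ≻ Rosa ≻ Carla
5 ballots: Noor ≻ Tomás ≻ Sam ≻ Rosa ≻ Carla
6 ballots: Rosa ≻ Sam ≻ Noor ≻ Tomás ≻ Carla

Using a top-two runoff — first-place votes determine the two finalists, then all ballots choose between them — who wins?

Round 1 first-place votes: Carla 9, Rosa 6, Noor 5, Sam 0, Tomás 4. Carla and Rosa advance.
Runoff: Carla is ranked above Rosa on 9 ballots, Rosa above Carla on 15.

Rosa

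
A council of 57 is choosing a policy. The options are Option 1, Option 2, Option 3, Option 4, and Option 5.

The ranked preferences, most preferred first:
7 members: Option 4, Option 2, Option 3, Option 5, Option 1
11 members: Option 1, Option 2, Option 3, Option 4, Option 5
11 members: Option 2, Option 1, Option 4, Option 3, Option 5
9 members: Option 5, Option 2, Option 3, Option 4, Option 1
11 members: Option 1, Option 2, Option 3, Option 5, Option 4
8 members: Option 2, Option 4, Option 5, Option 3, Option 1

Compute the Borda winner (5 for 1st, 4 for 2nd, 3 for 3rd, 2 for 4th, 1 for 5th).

Option 1: 7×1 + 11×5 + 11×4 + 9×1 + 11×5 + 8×1 = 178
Option 2: 7×4 + 11×4 + 11×5 + 9×4 + 11×4 + 8×5 = 247
Option 3: 7×3 + 11×3 + 11×2 + 9×3 + 11×3 + 8×2 = 152
Option 4: 7×5 + 11×2 + 11×3 + 9×2 + 11×1 + 8×4 = 151
Option 5: 7×2 + 11×1 + 11×1 + 9×5 + 11×2 + 8×3 = 127

Option 2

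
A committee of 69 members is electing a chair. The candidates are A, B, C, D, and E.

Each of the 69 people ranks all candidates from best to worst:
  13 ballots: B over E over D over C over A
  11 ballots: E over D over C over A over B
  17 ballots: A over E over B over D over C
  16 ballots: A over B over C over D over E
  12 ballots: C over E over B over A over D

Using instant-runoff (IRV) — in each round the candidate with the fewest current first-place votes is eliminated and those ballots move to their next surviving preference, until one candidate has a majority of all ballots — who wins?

Round 1: A 33, B 13, C 12, D 0, E 11. D eliminated.
Round 2: A 33, B 13, C 12, E 11. E eliminated.
Round 3: A 33, B 13, C 23. B eliminated.
Round 4: A 33, C 36. C has a majority (≥35).

C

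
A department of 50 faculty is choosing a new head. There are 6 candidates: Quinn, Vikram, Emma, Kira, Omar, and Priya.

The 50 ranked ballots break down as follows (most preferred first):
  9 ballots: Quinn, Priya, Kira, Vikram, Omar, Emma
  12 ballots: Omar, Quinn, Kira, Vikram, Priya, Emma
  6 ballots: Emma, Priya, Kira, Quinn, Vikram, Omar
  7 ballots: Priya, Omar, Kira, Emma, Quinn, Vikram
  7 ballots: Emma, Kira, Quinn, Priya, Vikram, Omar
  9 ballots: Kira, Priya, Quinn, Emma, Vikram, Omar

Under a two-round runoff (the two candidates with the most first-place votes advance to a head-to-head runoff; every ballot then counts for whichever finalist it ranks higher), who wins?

Round 1 first-place votes: Quinn 9, Vikram 0, Emma 13, Kira 9, Omar 12, Priya 7. Emma and Omar advance.
Runoff: Emma is ranked above Omar on 22 ballots, Omar above Emma on 28.

Omar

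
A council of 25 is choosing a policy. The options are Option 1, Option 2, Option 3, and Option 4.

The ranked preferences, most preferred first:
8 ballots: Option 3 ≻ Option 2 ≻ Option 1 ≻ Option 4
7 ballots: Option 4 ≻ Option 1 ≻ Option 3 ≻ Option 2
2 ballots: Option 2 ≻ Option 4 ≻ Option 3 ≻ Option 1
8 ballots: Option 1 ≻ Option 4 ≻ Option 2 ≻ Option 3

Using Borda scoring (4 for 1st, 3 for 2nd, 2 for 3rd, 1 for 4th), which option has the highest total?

Option 1: 8×2 + 7×3 + 2×1 + 8×4 = 71
Option 2: 8×3 + 7×1 + 2×4 + 8×2 = 55
Option 3: 8×4 + 7×2 + 2×2 + 8×1 = 58
Option 4: 8×1 + 7×4 + 2×3 + 8×3 = 66

Option 1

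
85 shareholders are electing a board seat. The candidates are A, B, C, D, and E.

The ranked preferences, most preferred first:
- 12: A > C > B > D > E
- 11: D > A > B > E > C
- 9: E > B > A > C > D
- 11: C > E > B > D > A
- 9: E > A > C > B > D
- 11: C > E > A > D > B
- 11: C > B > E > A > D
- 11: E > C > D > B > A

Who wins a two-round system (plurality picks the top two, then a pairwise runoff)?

C

Round 1 first-place votes: A 12, B 0, C 33, D 11, E 29. C and E advance.
Runoff: C is ranked above E on 45 ballots, E above C on 40.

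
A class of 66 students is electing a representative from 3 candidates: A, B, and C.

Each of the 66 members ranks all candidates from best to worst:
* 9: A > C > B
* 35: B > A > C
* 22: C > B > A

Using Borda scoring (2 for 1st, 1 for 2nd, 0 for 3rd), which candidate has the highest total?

A: 9×2 + 35×1 + 22×0 = 53
B: 9×0 + 35×2 + 22×1 = 92
C: 9×1 + 35×0 + 22×2 = 53

B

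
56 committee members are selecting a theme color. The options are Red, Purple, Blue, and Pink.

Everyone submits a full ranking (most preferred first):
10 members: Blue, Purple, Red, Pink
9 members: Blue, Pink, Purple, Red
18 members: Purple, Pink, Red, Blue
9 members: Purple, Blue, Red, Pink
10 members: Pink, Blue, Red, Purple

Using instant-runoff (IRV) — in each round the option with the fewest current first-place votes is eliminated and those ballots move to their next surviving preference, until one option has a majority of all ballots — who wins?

Blue

Round 1: Red 0, Purple 27, Blue 19, Pink 10. Red eliminated.
Round 2: Purple 27, Blue 19, Pink 10. Pink eliminated.
Round 3: Purple 27, Blue 29. Blue has a majority (≥29).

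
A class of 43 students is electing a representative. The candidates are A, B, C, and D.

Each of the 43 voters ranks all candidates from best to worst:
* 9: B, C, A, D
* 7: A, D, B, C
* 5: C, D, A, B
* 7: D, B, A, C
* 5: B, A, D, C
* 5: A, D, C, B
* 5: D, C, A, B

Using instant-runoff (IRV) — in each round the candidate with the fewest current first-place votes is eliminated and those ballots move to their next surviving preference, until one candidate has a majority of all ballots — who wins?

D

Round 1: A 12, B 14, C 5, D 12. C eliminated.
Round 2: A 12, B 14, D 17. A eliminated.
Round 3: B 14, D 29. D has a majority (≥22).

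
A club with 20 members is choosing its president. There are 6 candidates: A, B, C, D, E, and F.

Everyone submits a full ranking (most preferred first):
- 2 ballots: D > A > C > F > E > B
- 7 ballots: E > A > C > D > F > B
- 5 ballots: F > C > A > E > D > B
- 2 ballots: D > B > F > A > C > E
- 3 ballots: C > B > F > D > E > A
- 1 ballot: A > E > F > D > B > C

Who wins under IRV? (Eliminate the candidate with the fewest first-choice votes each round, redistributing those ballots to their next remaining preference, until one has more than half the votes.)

Round 1: A 1, B 0, C 3, D 4, E 7, F 5. B eliminated.
Round 2: A 1, C 3, D 4, E 7, F 5. A eliminated.
Round 3: C 3, D 4, E 8, F 5. C eliminated.
Round 4: D 4, E 8, F 8. D eliminated.
Round 5: E 8, F 12. F has a majority (≥11).

F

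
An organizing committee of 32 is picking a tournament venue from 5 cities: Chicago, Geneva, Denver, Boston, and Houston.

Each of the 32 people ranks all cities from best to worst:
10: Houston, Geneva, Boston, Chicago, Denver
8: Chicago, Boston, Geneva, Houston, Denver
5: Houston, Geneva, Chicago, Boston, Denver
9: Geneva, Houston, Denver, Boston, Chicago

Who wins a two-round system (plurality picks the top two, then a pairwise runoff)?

Round 1 first-place votes: Chicago 8, Geneva 9, Denver 0, Boston 0, Houston 15. Houston and Geneva advance.
Runoff: Houston is ranked above Geneva on 15 ballots, Geneva above Houston on 17.

Geneva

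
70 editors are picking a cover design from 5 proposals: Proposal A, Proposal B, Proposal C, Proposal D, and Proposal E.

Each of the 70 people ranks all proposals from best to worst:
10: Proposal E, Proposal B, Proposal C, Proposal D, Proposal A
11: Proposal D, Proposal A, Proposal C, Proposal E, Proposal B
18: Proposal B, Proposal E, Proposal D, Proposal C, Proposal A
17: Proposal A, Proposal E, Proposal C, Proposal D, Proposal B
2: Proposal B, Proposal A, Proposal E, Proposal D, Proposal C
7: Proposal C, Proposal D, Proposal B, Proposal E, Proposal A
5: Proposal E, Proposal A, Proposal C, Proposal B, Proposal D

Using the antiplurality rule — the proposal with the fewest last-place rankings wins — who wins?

Last-place votes: Proposal A 35, Proposal B 28, Proposal C 2, Proposal D 5, Proposal E 0.

Proposal E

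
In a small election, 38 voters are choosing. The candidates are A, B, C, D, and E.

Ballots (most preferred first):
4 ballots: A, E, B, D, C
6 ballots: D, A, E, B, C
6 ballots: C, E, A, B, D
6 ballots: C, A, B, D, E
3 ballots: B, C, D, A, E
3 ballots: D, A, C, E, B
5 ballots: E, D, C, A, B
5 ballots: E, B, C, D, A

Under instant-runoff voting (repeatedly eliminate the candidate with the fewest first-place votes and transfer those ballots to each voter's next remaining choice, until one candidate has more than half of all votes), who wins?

Round 1: A 4, B 3, C 12, D 9, E 10. B eliminated.
Round 2: A 4, C 15, D 9, E 10. A eliminated.
Round 3: C 15, D 9, E 14. D eliminated.
Round 4: C 18, E 20. E has a majority (≥20).

E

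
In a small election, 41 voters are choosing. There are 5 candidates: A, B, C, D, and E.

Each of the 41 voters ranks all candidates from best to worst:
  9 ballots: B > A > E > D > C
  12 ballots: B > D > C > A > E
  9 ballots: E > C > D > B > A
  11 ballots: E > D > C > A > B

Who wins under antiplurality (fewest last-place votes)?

D

Last-place votes: A 9, B 11, C 9, D 0, E 12.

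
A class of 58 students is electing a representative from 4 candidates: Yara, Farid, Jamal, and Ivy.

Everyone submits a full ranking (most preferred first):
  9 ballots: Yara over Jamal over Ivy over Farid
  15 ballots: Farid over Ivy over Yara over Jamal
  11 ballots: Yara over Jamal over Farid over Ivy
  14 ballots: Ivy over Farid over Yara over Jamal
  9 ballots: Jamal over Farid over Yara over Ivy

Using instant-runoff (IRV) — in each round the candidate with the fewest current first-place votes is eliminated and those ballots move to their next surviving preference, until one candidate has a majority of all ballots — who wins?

Round 1: Yara 20, Farid 15, Jamal 9, Ivy 14. Jamal eliminated.
Round 2: Yara 20, Farid 24, Ivy 14. Ivy eliminated.
Round 3: Yara 20, Farid 38. Farid has a majority (≥30).

Farid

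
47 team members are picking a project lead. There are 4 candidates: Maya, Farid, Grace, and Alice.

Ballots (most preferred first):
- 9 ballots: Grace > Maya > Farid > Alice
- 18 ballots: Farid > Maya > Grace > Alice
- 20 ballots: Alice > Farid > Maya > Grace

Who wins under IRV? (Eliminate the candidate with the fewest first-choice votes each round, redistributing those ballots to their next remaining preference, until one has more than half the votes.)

Farid

Round 1: Maya 0, Farid 18, Grace 9, Alice 20. Maya eliminated.
Round 2: Farid 18, Grace 9, Alice 20. Grace eliminated.
Round 3: Farid 27, Alice 20. Farid has a majority (≥24).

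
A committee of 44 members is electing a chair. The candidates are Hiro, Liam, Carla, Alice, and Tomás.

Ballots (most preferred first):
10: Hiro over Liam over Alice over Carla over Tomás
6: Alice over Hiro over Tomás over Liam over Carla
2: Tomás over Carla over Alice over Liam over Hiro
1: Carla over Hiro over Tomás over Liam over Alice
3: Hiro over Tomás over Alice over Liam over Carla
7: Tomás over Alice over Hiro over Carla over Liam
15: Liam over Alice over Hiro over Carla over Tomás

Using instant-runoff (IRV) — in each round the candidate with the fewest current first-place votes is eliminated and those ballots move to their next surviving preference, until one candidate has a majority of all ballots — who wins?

Round 1: Hiro 13, Liam 15, Carla 1, Alice 6, Tomás 9. Carla eliminated.
Round 2: Hiro 14, Liam 15, Alice 6, Tomás 9. Alice eliminated.
Round 3: Hiro 20, Liam 15, Tomás 9. Tomás eliminated.
Round 4: Hiro 27, Liam 17. Hiro has a majority (≥23).

Hiro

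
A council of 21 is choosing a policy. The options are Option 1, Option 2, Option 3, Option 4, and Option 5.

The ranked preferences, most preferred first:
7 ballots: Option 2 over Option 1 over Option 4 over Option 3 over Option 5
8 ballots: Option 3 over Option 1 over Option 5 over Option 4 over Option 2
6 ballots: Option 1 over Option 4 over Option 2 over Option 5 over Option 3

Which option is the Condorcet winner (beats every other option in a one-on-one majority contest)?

Option 1

Option 1 vs Option 2: 14–7
Option 1 vs Option 3: 13–8
Option 1 vs Option 4: 21–0
Option 1 vs Option 5: 21–0
Option 1 beats every other option.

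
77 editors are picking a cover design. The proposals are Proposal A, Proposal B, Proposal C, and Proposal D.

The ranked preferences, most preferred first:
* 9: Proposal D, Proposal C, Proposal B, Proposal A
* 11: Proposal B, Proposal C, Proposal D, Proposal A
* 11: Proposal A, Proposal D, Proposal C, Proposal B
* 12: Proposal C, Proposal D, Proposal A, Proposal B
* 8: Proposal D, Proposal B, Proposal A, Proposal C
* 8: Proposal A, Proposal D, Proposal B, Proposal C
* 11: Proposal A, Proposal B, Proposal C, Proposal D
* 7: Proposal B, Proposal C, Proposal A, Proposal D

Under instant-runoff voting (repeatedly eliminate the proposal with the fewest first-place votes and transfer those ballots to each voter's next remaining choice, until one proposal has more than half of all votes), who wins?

Proposal D

Round 1: Proposal A 30, Proposal B 18, Proposal C 12, Proposal D 17. Proposal C eliminated.
Round 2: Proposal A 30, Proposal B 18, Proposal D 29. Proposal B eliminated.
Round 3: Proposal A 37, Proposal D 40. Proposal D has a majority (≥39).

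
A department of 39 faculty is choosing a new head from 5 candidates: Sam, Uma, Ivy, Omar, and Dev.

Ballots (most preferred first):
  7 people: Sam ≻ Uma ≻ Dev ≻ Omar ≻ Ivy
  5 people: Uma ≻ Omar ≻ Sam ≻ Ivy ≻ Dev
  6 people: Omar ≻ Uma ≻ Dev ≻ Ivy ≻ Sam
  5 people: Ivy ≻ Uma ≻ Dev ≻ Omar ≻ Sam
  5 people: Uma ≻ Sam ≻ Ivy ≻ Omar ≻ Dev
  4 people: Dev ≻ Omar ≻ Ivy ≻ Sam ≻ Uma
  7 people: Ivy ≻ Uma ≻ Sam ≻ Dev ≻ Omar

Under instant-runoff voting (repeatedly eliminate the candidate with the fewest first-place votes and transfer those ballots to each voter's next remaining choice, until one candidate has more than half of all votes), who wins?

Uma

Round 1: Sam 7, Uma 10, Ivy 12, Omar 6, Dev 4. Dev eliminated.
Round 2: Sam 7, Uma 10, Ivy 12, Omar 10. Sam eliminated.
Round 3: Uma 17, Ivy 12, Omar 10. Omar eliminated.
Round 4: Uma 23, Ivy 16. Uma has a majority (≥20).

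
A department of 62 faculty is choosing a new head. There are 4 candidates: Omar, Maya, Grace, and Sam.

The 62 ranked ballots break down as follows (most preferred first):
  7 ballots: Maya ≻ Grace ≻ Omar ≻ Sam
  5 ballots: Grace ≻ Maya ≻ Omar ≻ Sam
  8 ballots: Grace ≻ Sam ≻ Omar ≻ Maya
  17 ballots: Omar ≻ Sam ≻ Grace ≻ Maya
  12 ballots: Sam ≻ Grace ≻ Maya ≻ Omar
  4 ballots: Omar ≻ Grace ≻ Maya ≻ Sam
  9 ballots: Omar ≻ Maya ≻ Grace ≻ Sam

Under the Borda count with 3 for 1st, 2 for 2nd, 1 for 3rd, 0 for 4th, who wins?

Grace

Omar: 7×1 + 5×1 + 8×1 + 17×3 + 12×0 + 4×3 + 9×3 = 110
Maya: 7×3 + 5×2 + 8×0 + 17×0 + 12×1 + 4×1 + 9×2 = 65
Grace: 7×2 + 5×3 + 8×3 + 17×1 + 12×2 + 4×2 + 9×1 = 111
Sam: 7×0 + 5×0 + 8×2 + 17×2 + 12×3 + 4×0 + 9×0 = 86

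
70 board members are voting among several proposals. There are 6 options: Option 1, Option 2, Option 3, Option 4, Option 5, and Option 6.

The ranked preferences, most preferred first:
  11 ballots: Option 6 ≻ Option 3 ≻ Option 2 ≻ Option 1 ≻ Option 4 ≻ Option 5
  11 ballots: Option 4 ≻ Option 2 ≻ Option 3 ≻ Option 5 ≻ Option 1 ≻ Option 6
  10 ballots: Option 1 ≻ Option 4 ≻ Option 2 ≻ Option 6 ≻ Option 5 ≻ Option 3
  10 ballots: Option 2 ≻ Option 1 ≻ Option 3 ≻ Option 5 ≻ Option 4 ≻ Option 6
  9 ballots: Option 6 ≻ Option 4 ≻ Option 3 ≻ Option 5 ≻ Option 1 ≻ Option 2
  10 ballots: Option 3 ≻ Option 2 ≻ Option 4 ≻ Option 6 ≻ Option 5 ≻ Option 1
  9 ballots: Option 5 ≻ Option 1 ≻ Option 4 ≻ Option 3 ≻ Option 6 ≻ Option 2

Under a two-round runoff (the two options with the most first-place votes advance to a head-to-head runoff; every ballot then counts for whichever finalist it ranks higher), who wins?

Round 1 first-place votes: Option 1 10, Option 2 10, Option 3 10, Option 4 11, Option 5 9, Option 6 20. Option 6 and Option 4 advance.
Runoff: Option 6 is ranked above Option 4 on 20 ballots, Option 4 above Option 6 on 50.

Option 4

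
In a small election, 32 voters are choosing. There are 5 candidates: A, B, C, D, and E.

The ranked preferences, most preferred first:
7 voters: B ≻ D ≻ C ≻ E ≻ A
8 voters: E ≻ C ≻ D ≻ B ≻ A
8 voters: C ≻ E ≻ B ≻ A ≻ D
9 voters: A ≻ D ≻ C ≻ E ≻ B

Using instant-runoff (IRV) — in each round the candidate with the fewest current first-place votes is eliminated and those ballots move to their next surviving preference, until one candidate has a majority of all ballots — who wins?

C

Round 1: A 9, B 7, C 8, D 0, E 8. D eliminated.
Round 2: A 9, B 7, C 8, E 8. B eliminated.
Round 3: A 9, C 15, E 8. E eliminated.
Round 4: A 9, C 23. C has a majority (≥17).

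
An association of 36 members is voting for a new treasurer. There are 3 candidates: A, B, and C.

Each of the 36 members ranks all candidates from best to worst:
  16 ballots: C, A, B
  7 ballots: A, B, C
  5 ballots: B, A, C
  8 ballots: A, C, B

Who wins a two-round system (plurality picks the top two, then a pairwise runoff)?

Round 1 first-place votes: A 15, B 5, C 16. C and A advance.
Runoff: C is ranked above A on 16 ballots, A above C on 20.

A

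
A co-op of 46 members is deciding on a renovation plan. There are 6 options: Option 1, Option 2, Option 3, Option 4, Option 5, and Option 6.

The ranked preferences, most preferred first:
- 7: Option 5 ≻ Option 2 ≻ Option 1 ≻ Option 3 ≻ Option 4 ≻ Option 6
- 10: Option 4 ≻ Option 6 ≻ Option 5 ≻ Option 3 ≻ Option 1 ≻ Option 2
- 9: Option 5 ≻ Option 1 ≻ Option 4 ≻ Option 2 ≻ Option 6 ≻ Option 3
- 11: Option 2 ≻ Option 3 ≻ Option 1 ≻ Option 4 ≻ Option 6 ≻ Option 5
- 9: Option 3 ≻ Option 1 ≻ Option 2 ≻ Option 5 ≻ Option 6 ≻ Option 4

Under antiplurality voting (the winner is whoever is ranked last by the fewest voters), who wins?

Option 1

Last-place votes: Option 1 0, Option 2 10, Option 3 9, Option 4 9, Option 5 11, Option 6 7.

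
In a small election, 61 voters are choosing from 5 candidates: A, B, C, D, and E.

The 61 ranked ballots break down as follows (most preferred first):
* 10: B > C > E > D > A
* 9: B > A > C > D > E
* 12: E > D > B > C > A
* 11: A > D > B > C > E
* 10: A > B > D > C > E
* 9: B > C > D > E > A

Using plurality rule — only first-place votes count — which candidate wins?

B

First-place votes: A 21, B 28, C 0, D 0, E 12.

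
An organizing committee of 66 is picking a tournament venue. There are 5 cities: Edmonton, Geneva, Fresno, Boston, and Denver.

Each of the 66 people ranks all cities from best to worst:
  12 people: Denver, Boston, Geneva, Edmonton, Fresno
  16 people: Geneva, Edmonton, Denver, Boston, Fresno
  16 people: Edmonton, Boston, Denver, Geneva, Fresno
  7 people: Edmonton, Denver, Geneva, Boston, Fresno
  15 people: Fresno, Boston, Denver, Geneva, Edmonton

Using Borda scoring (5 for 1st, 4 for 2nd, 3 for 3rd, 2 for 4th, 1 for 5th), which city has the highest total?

Edmonton: 12×2 + 16×4 + 16×5 + 7×5 + 15×1 = 218
Geneva: 12×3 + 16×5 + 16×2 + 7×3 + 15×2 = 199
Fresno: 12×1 + 16×1 + 16×1 + 7×1 + 15×5 = 126
Boston: 12×4 + 16×2 + 16×4 + 7×2 + 15×4 = 218
Denver: 12×5 + 16×3 + 16×3 + 7×4 + 15×3 = 229

Denver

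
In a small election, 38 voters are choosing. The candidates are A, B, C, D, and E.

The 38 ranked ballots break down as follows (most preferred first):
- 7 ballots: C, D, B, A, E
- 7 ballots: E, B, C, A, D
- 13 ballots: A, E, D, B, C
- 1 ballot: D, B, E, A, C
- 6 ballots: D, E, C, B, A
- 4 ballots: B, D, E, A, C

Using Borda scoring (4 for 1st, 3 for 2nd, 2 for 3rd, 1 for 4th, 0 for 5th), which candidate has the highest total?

A: 7×1 + 7×1 + 13×4 + 1×1 + 6×0 + 4×1 = 71
B: 7×2 + 7×3 + 13×1 + 1×3 + 6×1 + 4×4 = 73
C: 7×4 + 7×2 + 13×0 + 1×0 + 6×2 + 4×0 = 54
D: 7×3 + 7×0 + 13×2 + 1×4 + 6×4 + 4×3 = 87
E: 7×0 + 7×4 + 13×3 + 1×2 + 6×3 + 4×2 = 95

E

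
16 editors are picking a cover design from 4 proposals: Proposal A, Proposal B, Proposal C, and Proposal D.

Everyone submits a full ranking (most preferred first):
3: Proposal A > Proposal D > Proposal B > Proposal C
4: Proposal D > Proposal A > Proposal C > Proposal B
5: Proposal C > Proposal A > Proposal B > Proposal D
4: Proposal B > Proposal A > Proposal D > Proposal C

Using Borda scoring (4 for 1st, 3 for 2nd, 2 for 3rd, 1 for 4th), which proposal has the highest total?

Proposal A: 3×4 + 4×3 + 5×3 + 4×3 = 51
Proposal B: 3×2 + 4×1 + 5×2 + 4×4 = 36
Proposal C: 3×1 + 4×2 + 5×4 + 4×1 = 35
Proposal D: 3×3 + 4×4 + 5×1 + 4×2 = 38

Proposal A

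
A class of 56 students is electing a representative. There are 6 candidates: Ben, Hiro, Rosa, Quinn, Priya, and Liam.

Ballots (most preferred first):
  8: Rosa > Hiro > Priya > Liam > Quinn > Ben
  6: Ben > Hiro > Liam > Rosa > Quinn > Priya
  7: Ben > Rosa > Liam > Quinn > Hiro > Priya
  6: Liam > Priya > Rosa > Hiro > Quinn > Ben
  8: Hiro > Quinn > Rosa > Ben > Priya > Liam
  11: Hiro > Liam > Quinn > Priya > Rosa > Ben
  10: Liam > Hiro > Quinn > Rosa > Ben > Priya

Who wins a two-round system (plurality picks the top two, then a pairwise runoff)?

Hiro

Round 1 first-place votes: Ben 13, Hiro 19, Rosa 8, Quinn 0, Priya 0, Liam 16. Hiro and Liam advance.
Runoff: Hiro is ranked above Liam on 33 ballots, Liam above Hiro on 23.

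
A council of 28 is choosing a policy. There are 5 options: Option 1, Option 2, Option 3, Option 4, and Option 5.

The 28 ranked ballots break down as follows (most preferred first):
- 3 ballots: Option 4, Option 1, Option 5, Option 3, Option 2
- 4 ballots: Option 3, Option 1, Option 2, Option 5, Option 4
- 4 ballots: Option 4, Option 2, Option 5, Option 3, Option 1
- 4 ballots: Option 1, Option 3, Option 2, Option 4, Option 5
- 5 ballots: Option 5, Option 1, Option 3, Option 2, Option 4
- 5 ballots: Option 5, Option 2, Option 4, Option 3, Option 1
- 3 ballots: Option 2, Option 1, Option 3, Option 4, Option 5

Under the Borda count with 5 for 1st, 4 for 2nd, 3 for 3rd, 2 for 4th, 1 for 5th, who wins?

Option 1: 3×4 + 4×4 + 4×1 + 4×5 + 5×4 + 5×1 + 3×4 = 89
Option 2: 3×1 + 4×3 + 4×4 + 4×3 + 5×2 + 5×4 + 3×5 = 88
Option 3: 3×2 + 4×5 + 4×2 + 4×4 + 5×3 + 5×2 + 3×3 = 84
Option 4: 3×5 + 4×1 + 4×5 + 4×2 + 5×1 + 5×3 + 3×2 = 73
Option 5: 3×3 + 4×2 + 4×3 + 4×1 + 5×5 + 5×5 + 3×1 = 86

Option 1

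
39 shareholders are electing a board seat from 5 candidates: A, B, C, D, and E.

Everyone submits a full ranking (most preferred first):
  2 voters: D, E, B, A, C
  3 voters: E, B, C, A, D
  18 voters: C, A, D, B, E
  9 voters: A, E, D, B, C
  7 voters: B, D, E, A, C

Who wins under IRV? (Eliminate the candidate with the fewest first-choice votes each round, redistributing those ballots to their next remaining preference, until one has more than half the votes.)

Round 1: A 9, B 7, C 18, D 2, E 3. D eliminated.
Round 2: A 9, B 7, C 18, E 5. E eliminated.
Round 3: A 9, B 12, C 18. A eliminated.
Round 4: B 21, C 18. B has a majority (≥20).

B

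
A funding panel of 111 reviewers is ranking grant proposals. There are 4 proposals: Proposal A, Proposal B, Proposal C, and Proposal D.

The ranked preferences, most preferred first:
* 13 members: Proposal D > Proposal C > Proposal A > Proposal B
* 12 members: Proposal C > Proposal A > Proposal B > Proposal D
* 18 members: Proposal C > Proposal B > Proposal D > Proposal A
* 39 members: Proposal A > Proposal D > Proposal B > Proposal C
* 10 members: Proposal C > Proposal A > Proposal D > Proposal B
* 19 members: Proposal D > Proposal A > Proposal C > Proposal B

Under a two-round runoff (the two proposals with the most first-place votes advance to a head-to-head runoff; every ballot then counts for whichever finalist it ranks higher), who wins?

Proposal A

Round 1 first-place votes: Proposal A 39, Proposal B 0, Proposal C 40, Proposal D 32. Proposal C and Proposal A advance.
Runoff: Proposal C is ranked above Proposal A on 53 ballots, Proposal A above Proposal C on 58.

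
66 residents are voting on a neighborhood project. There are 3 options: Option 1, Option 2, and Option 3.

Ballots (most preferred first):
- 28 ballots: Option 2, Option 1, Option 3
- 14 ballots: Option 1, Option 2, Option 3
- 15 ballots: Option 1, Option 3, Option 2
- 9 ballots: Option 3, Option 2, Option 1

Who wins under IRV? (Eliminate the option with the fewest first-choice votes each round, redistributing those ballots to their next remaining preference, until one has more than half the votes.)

Round 1: Option 1 29, Option 2 28, Option 3 9. Option 3 eliminated.
Round 2: Option 1 29, Option 2 37. Option 2 has a majority (≥34).

Option 2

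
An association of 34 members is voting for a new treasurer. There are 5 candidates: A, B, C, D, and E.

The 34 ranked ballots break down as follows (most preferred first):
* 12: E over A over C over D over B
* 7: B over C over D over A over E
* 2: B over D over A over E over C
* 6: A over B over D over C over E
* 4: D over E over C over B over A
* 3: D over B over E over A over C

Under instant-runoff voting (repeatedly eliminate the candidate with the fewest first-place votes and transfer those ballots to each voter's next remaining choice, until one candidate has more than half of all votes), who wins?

B

Round 1: A 6, B 9, C 0, D 7, E 12. C eliminated.
Round 2: A 6, B 9, D 7, E 12. A eliminated.
Round 3: B 15, D 7, E 12. D eliminated.
Round 4: B 18, E 16. B has a majority (≥18).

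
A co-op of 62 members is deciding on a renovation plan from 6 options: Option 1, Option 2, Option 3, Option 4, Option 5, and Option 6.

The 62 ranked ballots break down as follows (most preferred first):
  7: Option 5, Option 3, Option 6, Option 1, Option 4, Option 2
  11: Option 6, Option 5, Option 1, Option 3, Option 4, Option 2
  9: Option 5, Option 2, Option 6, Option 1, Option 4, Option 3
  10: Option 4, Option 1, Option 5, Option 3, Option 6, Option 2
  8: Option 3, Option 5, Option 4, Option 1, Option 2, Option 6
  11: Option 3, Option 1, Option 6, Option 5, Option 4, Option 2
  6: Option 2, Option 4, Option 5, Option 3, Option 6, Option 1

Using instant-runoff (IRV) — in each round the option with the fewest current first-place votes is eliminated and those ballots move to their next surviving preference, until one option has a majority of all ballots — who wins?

Round 1: Option 1 0, Option 2 6, Option 3 19, Option 4 10, Option 5 16, Option 6 11. Option 1 eliminated.
Round 2: Option 2 6, Option 3 19, Option 4 10, Option 5 16, Option 6 11. Option 2 eliminated.
Round 3: Option 3 19, Option 4 16, Option 5 16, Option 6 11. Option 6 eliminated.
Round 4: Option 3 19, Option 4 16, Option 5 27. Option 4 eliminated.
Round 5: Option 3 19, Option 5 43. Option 5 has a majority (≥32).

Option 5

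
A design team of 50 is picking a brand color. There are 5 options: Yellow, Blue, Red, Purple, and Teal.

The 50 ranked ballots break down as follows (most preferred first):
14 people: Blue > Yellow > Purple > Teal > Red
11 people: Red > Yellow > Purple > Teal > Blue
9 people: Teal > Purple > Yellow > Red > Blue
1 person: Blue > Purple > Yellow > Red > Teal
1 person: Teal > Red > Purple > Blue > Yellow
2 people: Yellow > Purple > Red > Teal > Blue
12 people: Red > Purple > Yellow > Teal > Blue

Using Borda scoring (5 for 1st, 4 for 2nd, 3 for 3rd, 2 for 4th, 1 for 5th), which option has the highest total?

Yellow

Yellow: 14×4 + 11×4 + 9×3 + 1×3 + 1×1 + 2×5 + 12×3 = 177
Blue: 14×5 + 11×1 + 9×1 + 1×5 + 1×2 + 2×1 + 12×1 = 111
Red: 14×1 + 11×5 + 9×2 + 1×2 + 1×4 + 2×3 + 12×5 = 159
Purple: 14×3 + 11×3 + 9×4 + 1×4 + 1×3 + 2×4 + 12×4 = 174
Teal: 14×2 + 11×2 + 9×5 + 1×1 + 1×5 + 2×2 + 12×2 = 129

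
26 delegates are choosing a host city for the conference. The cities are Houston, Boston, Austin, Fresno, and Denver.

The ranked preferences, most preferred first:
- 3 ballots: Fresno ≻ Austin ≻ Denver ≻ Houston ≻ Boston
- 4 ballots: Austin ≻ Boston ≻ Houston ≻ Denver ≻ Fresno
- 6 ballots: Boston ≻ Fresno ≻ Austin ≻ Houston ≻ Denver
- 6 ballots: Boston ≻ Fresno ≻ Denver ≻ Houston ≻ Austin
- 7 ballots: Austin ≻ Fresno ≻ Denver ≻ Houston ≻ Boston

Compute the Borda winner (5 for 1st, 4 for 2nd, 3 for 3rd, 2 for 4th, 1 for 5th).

Houston: 3×2 + 4×3 + 6×2 + 6×2 + 7×2 = 56
Boston: 3×1 + 4×4 + 6×5 + 6×5 + 7×1 = 86
Austin: 3×4 + 4×5 + 6×3 + 6×1 + 7×5 = 91
Fresno: 3×5 + 4×1 + 6×4 + 6×4 + 7×4 = 95
Denver: 3×3 + 4×2 + 6×1 + 6×3 + 7×3 = 62

Fresno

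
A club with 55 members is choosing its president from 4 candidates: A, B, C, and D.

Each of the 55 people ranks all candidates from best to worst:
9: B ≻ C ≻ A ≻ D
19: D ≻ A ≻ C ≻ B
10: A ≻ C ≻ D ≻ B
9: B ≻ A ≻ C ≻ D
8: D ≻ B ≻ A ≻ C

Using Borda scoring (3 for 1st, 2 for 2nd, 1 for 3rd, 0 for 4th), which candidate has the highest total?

A: 9×1 + 19×2 + 10×3 + 9×2 + 8×1 = 103
B: 9×3 + 19×0 + 10×0 + 9×3 + 8×2 = 70
C: 9×2 + 19×1 + 10×2 + 9×1 + 8×0 = 66
D: 9×0 + 19×3 + 10×1 + 9×0 + 8×3 = 91

A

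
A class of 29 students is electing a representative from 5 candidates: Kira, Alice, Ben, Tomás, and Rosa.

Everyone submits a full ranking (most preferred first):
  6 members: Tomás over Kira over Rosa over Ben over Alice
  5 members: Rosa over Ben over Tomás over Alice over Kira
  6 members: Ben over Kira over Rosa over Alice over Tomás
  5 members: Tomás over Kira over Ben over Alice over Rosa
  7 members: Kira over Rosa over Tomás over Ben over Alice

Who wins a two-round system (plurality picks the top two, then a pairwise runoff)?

Round 1 first-place votes: Kira 7, Alice 0, Ben 6, Tomás 11, Rosa 5. Tomás and Kira advance.
Runoff: Tomás is ranked above Kira on 16 ballots, Kira above Tomás on 13.

Tomás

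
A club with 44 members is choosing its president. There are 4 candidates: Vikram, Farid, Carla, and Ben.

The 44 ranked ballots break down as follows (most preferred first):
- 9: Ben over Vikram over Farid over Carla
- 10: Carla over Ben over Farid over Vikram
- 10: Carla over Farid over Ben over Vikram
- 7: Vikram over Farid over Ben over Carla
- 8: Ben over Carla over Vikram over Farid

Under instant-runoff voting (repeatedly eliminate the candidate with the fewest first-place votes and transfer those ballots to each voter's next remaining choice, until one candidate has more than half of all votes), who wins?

Ben

Round 1: Vikram 7, Farid 0, Carla 20, Ben 17. Farid eliminated.
Round 2: Vikram 7, Carla 20, Ben 17. Vikram eliminated.
Round 3: Carla 20, Ben 24. Ben has a majority (≥23).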